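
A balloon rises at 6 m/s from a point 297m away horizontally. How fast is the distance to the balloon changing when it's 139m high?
417√107530/53765 ≈ 2.543 m/s

z² = 297² + y²
z = √(297² + 139²) = √107530
dz/dt = y/z · dy/dt = 139/√107530 · 6 = 417√107530/53765 ≈ 2.543 m/s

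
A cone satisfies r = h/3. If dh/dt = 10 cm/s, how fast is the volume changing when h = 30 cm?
1000π cm³/s

V = (1/3)π(h/3)²h = πh³/27
dV/dt = πh²/9 · 10
At h = 30: dV/dt = 1000π cm³/s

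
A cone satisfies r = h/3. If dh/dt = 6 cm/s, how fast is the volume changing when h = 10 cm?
200π/3 cm³/s

V = (1/3)π(h/3)²h = πh³/27
dV/dt = πh²/9 · 6
At h = 10: dV/dt = 200π/3 cm³/s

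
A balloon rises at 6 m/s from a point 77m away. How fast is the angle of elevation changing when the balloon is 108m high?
0.02626 rad/s

tan(θ) = y/77
sec²(θ) · dθ/dt = (1/77) · dy/dt
dθ/dt = cos²(θ)/77 · 6 = 77/(77² + 108²) · 6
dθ/dt = 0.02626 rad/s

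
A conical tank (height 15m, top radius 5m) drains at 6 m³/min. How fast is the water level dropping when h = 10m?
27/(50π) ≈ 0.1719 m/min

r/h = 5/15, so r = (1/3)h
V = (1/3)πr²h = (1/3)π((1/3)h)²h = (1/27)πh³
dV/dh = (1/9)πh²
dh/dt = (dV/dt)/(dV/dh) = -6/((1/9)π·10²) = -27/(50π) m/min
The level is dropping at 27/(50π) ≈ 0.1719 m/min.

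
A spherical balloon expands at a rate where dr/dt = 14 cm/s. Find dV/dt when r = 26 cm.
37856π cm³/s

V = (4/3)πr³
dV/dt = dV/dr · dr/dt = 4πr² · 14
At r = 26: dV/dt = 37856π cm³/s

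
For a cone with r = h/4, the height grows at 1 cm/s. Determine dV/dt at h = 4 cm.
π cm³/s

V = (1/3)π(h/4)²h = πh³/48
dV/dt = πh²/16 · 1
At h = 4: dV/dt = π cm³/s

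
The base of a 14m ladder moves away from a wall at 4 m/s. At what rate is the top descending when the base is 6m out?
3√10/5 ≈ 1.897 m/s

x² + y² = 14²
2x·dx/dt + 2y·dy/dt = 0
dy/dt = -x/y · dx/dt = -6/(4√10) · 4 = -3√10/5 m/s
The top is descending at 3√10/5 ≈ 1.897 m/s.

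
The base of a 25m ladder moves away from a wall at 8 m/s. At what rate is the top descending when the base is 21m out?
42√46/23 ≈ 12.39 m/s

x² + y² = 25²
2x·dx/dt + 2y·dy/dt = 0
dy/dt = -x/y · dx/dt = -21/(2√46) · 8 = -42√46/23 m/s
The top is descending at 42√46/23 ≈ 12.39 m/s.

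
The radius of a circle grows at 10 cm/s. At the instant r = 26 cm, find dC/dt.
20π cm/s

C = 2πr
dC/dt = 2π · dr/dt = 2π · 10 = 20π cm/s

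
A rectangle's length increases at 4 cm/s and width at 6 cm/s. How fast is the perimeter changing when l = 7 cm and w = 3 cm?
20 cm/s

P = 2(l + w)
dP/dt = 2(dl/dt + dw/dt) = 2(4 + 6) = 20 cm/s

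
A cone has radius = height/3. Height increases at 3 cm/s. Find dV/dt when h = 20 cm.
400π/3 cm³/s

V = (1/3)π(h/3)²h = πh³/27
dV/dt = πh²/9 · 3
At h = 20: dV/dt = 400π/3 cm³/s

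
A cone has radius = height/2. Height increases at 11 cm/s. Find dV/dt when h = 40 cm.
4400π cm³/s

V = (1/3)π(h/2)²h = πh³/12
dV/dt = πh²/4 · 11
At h = 40: dV/dt = 4400π cm³/s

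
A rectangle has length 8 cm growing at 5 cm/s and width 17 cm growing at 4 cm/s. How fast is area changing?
117 cm²/s

A = lw
dA/dt = w·dl/dt + l·dw/dt = 17·5 + 8·4 = 117 cm²/s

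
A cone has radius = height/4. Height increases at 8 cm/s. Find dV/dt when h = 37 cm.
1369π/2 cm³/s

V = (1/3)π(h/4)²h = πh³/48
dV/dt = πh²/16 · 8
At h = 37: dV/dt = 1369π/2 cm³/s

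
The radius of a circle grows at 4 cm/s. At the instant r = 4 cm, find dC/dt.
8π cm/s

C = 2πr
dC/dt = 2π · dr/dt = 2π · 4 = 8π cm/s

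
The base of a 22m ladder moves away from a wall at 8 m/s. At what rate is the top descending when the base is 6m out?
6√7/7 ≈ 2.268 m/s

x² + y² = 22²
2x·dx/dt + 2y·dy/dt = 0
dy/dt = -x/y · dx/dt = -6/(8√7) · 8 = -6√7/7 m/s
The top is descending at 6√7/7 ≈ 2.268 m/s.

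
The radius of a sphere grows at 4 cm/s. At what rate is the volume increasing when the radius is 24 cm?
9216π cm³/s

V = (4/3)πr³
dV/dt = dV/dr · dr/dt = 4πr² · 4
At r = 24: dV/dt = 9216π cm³/s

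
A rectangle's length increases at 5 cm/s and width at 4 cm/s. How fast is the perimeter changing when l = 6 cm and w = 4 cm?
18 cm/s

P = 2(l + w)
dP/dt = 2(dl/dt + dw/dt) = 2(5 + 4) = 18 cm/s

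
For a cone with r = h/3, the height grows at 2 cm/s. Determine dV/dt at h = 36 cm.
288π cm³/s

V = (1/3)π(h/3)²h = πh³/27
dV/dt = πh²/9 · 2
At h = 36: dV/dt = 288π cm³/s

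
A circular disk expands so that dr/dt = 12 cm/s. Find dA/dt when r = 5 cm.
120π cm²/s

A = πr²
dA/dt = 2πr · dr/dt = 2π(5)(12) = 120π cm²/s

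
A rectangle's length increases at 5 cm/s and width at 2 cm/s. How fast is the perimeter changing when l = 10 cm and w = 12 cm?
14 cm/s

P = 2(l + w)
dP/dt = 2(dl/dt + dw/dt) = 2(5 + 2) = 14 cm/s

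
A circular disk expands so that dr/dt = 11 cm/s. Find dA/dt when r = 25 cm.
550π cm²/s

A = πr²
dA/dt = 2πr · dr/dt = 2π(25)(11) = 550π cm²/s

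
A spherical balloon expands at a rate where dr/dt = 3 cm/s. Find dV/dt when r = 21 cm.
5292π cm³/s

V = (4/3)πr³
dV/dt = dV/dr · dr/dt = 4πr² · 3
At r = 21: dV/dt = 5292π cm³/s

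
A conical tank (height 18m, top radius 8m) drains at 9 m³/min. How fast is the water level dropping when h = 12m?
81/(256π) ≈ 0.1007 m/min

r/h = 8/18, so r = (4/9)h
V = (1/3)πr²h = (1/3)π((4/9)h)²h = (16/243)πh³
dV/dh = (16/81)πh²
dh/dt = (dV/dt)/(dV/dh) = -9/((16/81)π·12²) = -81/(256π) m/min
The level is dropping at 81/(256π) ≈ 0.1007 m/min.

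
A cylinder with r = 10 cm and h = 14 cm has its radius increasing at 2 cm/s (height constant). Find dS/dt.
136π cm²/s

S = 2πrh + 2πr² (lateral + bases)
dS/dt = (2πh + 4πr)·dr/dt = (2π·14 + 4π·10)·2
= 136π cm²/s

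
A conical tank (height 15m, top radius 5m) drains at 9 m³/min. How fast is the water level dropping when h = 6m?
9/(4π) ≈ 0.7162 m/min

r/h = 5/15, so r = (1/3)h
V = (1/3)πr²h = (1/3)π((1/3)h)²h = (1/27)πh³
dV/dh = (1/9)πh²
dh/dt = (dV/dt)/(dV/dh) = -9/((1/9)π·6²) = -9/(4π) m/min
The level is dropping at 9/(4π) ≈ 0.7162 m/min.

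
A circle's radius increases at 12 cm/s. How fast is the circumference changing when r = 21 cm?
24π cm/s

C = 2πr
dC/dt = 2π · dr/dt = 2π · 12 = 24π cm/s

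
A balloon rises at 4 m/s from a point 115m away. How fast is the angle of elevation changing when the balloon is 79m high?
0.023631 rad/s

tan(θ) = y/115
sec²(θ) · dθ/dt = (1/115) · dy/dt
dθ/dt = cos²(θ)/115 · 4 = 115/(115² + 79²) · 4
dθ/dt = 0.023631 rad/s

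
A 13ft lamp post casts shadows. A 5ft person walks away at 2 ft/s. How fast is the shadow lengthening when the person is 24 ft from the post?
5/4 ft/s

By similar triangles: 13/(x+s) = 5/s
Solving: s = 5x/8
ds/dt = 5/8 · dx/dt = 5/8 · 2 = 5/4 ft/s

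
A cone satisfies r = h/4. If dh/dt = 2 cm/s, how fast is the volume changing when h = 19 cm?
361π/8 cm³/s

V = (1/3)π(h/4)²h = πh³/48
dV/dt = πh²/16 · 2
At h = 19: dV/dt = 361π/8 cm³/s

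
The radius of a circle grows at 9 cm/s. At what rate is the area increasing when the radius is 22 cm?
396π cm²/s

A = πr²
dA/dt = 2πr · dr/dt = 2π(22)(9) = 396π cm²/s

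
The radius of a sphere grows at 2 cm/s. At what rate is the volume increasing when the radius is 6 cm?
288π cm³/s

V = (4/3)πr³
dV/dt = dV/dr · dr/dt = 4πr² · 2
At r = 6: dV/dt = 288π cm³/s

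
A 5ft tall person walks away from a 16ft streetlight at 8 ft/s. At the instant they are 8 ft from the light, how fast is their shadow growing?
40/11 ft/s

By similar triangles: 16/(x+s) = 5/s
Solving: s = 5x/11
ds/dt = 5/11 · dx/dt = 5/11 · 8 = 40/11 ft/s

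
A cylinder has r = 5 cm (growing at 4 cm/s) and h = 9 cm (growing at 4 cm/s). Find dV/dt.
460π cm³/s

V = πr²h
dV/dt = 2πrh·dr/dt + πr²·dh/dt
= 2π(5)(9)(4) + π(5)²(4)
= 460π cm³/s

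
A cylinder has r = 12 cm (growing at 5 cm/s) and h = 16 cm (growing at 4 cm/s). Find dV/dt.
2496π cm³/s

V = πr²h
dV/dt = 2πrh·dr/dt + πr²·dh/dt
= 2π(12)(16)(5) + π(12)²(4)
= 2496π cm³/s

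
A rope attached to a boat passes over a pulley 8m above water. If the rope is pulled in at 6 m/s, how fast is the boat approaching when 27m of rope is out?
162√665/665 ≈ 6.282 m/s

rope² = x² + 8²
x = √(27² - 8²) = √665
dx/dt = (rope/x) · d(rope)/dt = (27/√665) · (-6) = -162√665/665 m/s
The boat approaches at 162√665/665 ≈ 6.282 m/s.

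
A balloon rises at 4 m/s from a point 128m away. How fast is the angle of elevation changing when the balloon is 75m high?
0.023263 rad/s

tan(θ) = y/128
sec²(θ) · dθ/dt = (1/128) · dy/dt
dθ/dt = cos²(θ)/128 · 4 = 128/(128² + 75²) · 4
dθ/dt = 0.023263 rad/s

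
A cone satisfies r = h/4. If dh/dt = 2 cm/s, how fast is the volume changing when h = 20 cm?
50π cm³/s

V = (1/3)π(h/4)²h = πh³/48
dV/dt = πh²/16 · 2
At h = 20: dV/dt = 50π cm³/s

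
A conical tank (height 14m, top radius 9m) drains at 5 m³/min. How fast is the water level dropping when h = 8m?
245/(1296π) ≈ 0.06017 m/min

r/h = 9/14, so r = (9/14)h
V = (1/3)πr²h = (1/3)π((9/14)h)²h = (27/196)πh³
dV/dh = (81/196)πh²
dh/dt = (dV/dt)/(dV/dh) = -5/((81/196)π·8²) = -245/(1296π) m/min
The level is dropping at 245/(1296π) ≈ 0.06017 m/min.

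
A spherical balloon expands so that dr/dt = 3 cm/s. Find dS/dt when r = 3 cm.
72π cm²/s

S = 4πr²
dS/dt = dS/dr · dr/dt = 8πr · 3
At r = 3: dS/dt = 72π cm²/s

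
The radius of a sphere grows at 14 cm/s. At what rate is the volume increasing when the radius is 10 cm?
5600π cm³/s

V = (4/3)πr³
dV/dt = dV/dr · dr/dt = 4πr² · 14
At r = 10: dV/dt = 5600π cm³/s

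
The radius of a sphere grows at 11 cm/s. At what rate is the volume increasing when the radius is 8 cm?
2816π cm³/s

V = (4/3)πr³
dV/dt = dV/dr · dr/dt = 4πr² · 11
At r = 8: dV/dt = 2816π cm³/s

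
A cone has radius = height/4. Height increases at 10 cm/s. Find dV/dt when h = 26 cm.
845π/2 cm³/s

V = (1/3)π(h/4)²h = πh³/48
dV/dt = πh²/16 · 10
At h = 26: dV/dt = 845π/2 cm³/s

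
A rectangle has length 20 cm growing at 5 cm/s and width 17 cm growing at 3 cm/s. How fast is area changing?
145 cm²/s

A = lw
dA/dt = w·dl/dt + l·dw/dt = 17·5 + 20·3 = 145 cm²/s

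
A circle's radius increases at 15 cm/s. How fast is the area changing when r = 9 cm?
270π cm²/s

A = πr²
dA/dt = 2πr · dr/dt = 2π(9)(15) = 270π cm²/s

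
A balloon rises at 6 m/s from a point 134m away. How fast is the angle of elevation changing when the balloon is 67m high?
0.035821 rad/s

tan(θ) = y/134
sec²(θ) · dθ/dt = (1/134) · dy/dt
dθ/dt = cos²(θ)/134 · 6 = 134/(134² + 67²) · 6
dθ/dt = 0.035821 rad/s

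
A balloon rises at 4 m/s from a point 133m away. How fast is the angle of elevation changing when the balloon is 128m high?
0.015614 rad/s

tan(θ) = y/133
sec²(θ) · dθ/dt = (1/133) · dy/dt
dθ/dt = cos²(θ)/133 · 4 = 133/(133² + 128²) · 4
dθ/dt = 0.015614 rad/s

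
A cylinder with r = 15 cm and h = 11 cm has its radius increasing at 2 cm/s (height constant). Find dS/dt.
164π cm²/s

S = 2πrh + 2πr² (lateral + bases)
dS/dt = (2πh + 4πr)·dr/dt = (2π·11 + 4π·15)·2
= 164π cm²/s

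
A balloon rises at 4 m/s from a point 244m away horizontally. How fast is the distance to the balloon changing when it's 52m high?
26√3890/1945 ≈ 0.8337 m/s

z² = 244² + y²
z = √(244² + 52²) = 4√3890
dz/dt = y/z · dy/dt = 52/(4√3890) · 4 = 26√3890/1945 ≈ 0.8337 m/s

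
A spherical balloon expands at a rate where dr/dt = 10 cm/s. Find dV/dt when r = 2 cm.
160π cm³/s

V = (4/3)πr³
dV/dt = dV/dr · dr/dt = 4πr² · 10
At r = 2: dV/dt = 160π cm³/s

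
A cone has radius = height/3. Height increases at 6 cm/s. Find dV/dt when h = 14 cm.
392π/3 cm³/s

V = (1/3)π(h/3)²h = πh³/27
dV/dt = πh²/9 · 6
At h = 14: dV/dt = 392π/3 cm³/s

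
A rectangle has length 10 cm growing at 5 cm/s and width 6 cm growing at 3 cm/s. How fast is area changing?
60 cm²/s

A = lw
dA/dt = w·dl/dt + l·dw/dt = 6·5 + 10·3 = 60 cm²/s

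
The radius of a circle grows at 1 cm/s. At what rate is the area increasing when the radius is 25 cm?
50π cm²/s

A = πr²
dA/dt = 2πr · dr/dt = 2π(25)(1) = 50π cm²/s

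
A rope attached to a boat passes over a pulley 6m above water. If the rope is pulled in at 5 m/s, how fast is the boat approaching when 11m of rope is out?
11√85/17 ≈ 5.966 m/s

rope² = x² + 6²
x = √(11² - 6²) = √85
dx/dt = (rope/x) · d(rope)/dt = (11/√85) · (-5) = -11√85/17 m/s
The boat approaches at 11√85/17 ≈ 5.966 m/s.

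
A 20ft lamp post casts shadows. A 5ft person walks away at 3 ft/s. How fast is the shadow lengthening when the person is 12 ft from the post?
1 ft/s

By similar triangles: 20/(x+s) = 5/s
Solving: s = 5x/15
ds/dt = 5/15 · dx/dt = 1/3 · 3 = 1 ft/s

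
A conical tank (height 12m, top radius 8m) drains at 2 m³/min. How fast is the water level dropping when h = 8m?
9/(128π) ≈ 0.02238 m/min

r/h = 8/12, so r = (2/3)h
V = (1/3)πr²h = (1/3)π((2/3)h)²h = (4/27)πh³
dV/dh = (4/9)πh²
dh/dt = (dV/dt)/(dV/dh) = -2/((4/9)π·8²) = -9/(128π) m/min
The level is dropping at 9/(128π) ≈ 0.02238 m/min.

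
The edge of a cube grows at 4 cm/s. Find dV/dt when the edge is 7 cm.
588 cm³/s

V = s³
dV/dt = 3s² · ds/dt = 3·7²·4 = 588 cm³/s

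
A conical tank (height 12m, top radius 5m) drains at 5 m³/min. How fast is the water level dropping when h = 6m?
4/(5π) ≈ 0.2546 m/min

r/h = 5/12, so r = (5/12)h
V = (1/3)πr²h = (1/3)π((5/12)h)²h = (25/432)πh³
dV/dh = (25/144)πh²
dh/dt = (dV/dt)/(dV/dh) = -5/((25/144)π·6²) = -4/(5π) m/min
The level is dropping at 4/(5π) ≈ 0.2546 m/min.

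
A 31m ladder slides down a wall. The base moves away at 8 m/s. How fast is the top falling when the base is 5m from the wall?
10√26/39 ≈ 1.307 m/s

x² + y² = 31²
2x·dx/dt + 2y·dy/dt = 0
dy/dt = -x/y · dx/dt = -5/(6√26) · 8 = -10√26/39 m/s
The top is descending at 10√26/39 ≈ 1.307 m/s.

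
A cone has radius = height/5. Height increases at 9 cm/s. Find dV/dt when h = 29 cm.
7569π/25 cm³/s

V = (1/3)π(h/5)²h = πh³/75
dV/dt = πh²/25 · 9
At h = 29: dV/dt = 7569π/25 cm³/s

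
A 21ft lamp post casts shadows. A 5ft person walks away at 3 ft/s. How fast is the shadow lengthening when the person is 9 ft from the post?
15/16 ft/s

By similar triangles: 21/(x+s) = 5/s
Solving: s = 5x/16
ds/dt = 5/16 · dx/dt = 5/16 · 3 = 15/16 ft/s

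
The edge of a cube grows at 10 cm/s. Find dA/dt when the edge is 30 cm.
3600 cm²/s

A = 6s²
dA/dt = 12s · ds/dt = 12·30·10 = 3600 cm²/s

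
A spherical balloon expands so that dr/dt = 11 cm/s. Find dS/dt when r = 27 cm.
2376π cm²/s

S = 4πr²
dS/dt = dS/dr · dr/dt = 8πr · 11
At r = 27: dS/dt = 2376π cm²/s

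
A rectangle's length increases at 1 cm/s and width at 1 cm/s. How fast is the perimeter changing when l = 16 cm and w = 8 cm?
4 cm/s

P = 2(l + w)
dP/dt = 2(dl/dt + dw/dt) = 2(1 + 1) = 4 cm/s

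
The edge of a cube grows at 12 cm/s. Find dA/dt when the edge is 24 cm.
3456 cm²/s

A = 6s²
dA/dt = 12s · ds/dt = 12·24·12 = 3456 cm²/s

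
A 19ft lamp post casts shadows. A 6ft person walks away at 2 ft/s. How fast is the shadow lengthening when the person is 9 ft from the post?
12/13 ft/s

By similar triangles: 19/(x+s) = 6/s
Solving: s = 6x/13
ds/dt = 6/13 · dx/dt = 6/13 · 2 = 12/13 ft/s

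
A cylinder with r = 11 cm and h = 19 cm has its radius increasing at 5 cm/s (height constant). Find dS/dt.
410π cm²/s

S = 2πrh + 2πr² (lateral + bases)
dS/dt = (2πh + 4πr)·dr/dt = (2π·19 + 4π·11)·5
= 410π cm²/s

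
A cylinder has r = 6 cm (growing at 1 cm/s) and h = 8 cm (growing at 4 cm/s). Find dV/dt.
240π cm³/s

V = πr²h
dV/dt = 2πrh·dr/dt + πr²·dh/dt
= 2π(6)(8)(1) + π(6)²(4)
= 240π cm³/s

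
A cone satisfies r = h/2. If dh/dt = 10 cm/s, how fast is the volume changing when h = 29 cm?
4205π/2 cm³/s

V = (1/3)π(h/2)²h = πh³/12
dV/dt = πh²/4 · 10
At h = 29: dV/dt = 4205π/2 cm³/s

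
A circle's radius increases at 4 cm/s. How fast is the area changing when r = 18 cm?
144π cm²/s

A = πr²
dA/dt = 2πr · dr/dt = 2π(18)(4) = 144π cm²/s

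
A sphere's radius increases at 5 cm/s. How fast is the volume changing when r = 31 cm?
19220π cm³/s

V = (4/3)πr³
dV/dt = dV/dr · dr/dt = 4πr² · 5
At r = 31: dV/dt = 19220π cm³/s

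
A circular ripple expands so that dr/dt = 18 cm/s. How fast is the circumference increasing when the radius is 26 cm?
36π cm/s

C = 2πr
dC/dt = 2π · dr/dt = 2π · 18 = 36π cm/s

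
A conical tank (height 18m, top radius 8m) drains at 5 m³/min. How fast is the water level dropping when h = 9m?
5/(16π) ≈ 0.09947 m/min

r/h = 8/18, so r = (4/9)h
V = (1/3)πr²h = (1/3)π((4/9)h)²h = (16/243)πh³
dV/dh = (16/81)πh²
dh/dt = (dV/dt)/(dV/dh) = -5/((16/81)π·9²) = -5/(16π) m/min
The level is dropping at 5/(16π) ≈ 0.09947 m/min.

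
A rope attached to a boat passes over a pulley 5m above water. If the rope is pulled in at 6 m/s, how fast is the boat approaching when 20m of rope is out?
8√15/5 ≈ 6.197 m/s

rope² = x² + 5²
x = √(20² - 5²) = 5√15
dx/dt = (rope/x) · d(rope)/dt = (20/(5√15)) · (-6) = -8√15/5 m/s
The boat approaches at 8√15/5 ≈ 6.197 m/s.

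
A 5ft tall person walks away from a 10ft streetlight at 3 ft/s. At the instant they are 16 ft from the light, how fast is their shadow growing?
3 ft/s

By similar triangles: 10/(x+s) = 5/s
Solving: s = 5x/5
ds/dt = 5/5 · dx/dt = 1 · 3 = 3 ft/s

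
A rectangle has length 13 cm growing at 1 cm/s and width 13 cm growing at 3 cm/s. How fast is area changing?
52 cm²/s

A = lw
dA/dt = w·dl/dt + l·dw/dt = 13·1 + 13·3 = 52 cm²/s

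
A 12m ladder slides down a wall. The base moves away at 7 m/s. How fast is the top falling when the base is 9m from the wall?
3√7 ≈ 7.937 m/s

x² + y² = 12²
2x·dx/dt + 2y·dy/dt = 0
dy/dt = -x/y · dx/dt = -9/(3√7) · 7 = -3√7 m/s
The top is descending at 3√7 ≈ 7.937 m/s.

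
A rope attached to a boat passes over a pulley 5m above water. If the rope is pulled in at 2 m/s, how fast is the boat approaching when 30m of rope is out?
12√35/35 ≈ 2.028 m/s

rope² = x² + 5²
x = √(30² - 5²) = 5√35
dx/dt = (rope/x) · d(rope)/dt = (30/(5√35)) · (-2) = -12√35/35 m/s
The boat approaches at 12√35/35 ≈ 2.028 m/s.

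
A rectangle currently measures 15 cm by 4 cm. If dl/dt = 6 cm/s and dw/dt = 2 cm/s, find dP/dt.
16 cm/s

P = 2(l + w)
dP/dt = 2(dl/dt + dw/dt) = 2(6 + 2) = 16 cm/s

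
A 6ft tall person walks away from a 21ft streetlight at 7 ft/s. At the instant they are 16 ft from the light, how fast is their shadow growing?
14/5 ft/s

By similar triangles: 21/(x+s) = 6/s
Solving: s = 6x/15
ds/dt = 6/15 · dx/dt = 2/5 · 7 = 14/5 ft/s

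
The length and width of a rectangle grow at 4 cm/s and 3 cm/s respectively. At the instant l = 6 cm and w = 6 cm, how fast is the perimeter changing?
14 cm/s

P = 2(l + w)
dP/dt = 2(dl/dt + dw/dt) = 2(4 + 3) = 14 cm/s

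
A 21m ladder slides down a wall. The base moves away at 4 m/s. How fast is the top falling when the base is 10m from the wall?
40√341/341 ≈ 2.166 m/s

x² + y² = 21²
2x·dx/dt + 2y·dy/dt = 0
dy/dt = -x/y · dx/dt = -10/√341 · 4 = -40√341/341 m/s
The top is descending at 40√341/341 ≈ 2.166 m/s.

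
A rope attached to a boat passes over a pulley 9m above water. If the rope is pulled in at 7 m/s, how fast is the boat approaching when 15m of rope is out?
35/4 = 8.75 m/s

rope² = x² + 9²
x = √(15² - 9²) = 12
dx/dt = (rope/x) · d(rope)/dt = (15/12) · (-7) = -35/4 m/s
The boat approaches at 35/4 = 8.75 m/s.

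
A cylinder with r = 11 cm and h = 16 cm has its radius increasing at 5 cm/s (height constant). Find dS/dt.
380π cm²/s

S = 2πrh + 2πr² (lateral + bases)
dS/dt = (2πh + 4πr)·dr/dt = (2π·16 + 4π·11)·5
= 380π cm²/s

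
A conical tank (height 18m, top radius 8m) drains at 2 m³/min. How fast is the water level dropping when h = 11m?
81/(968π) ≈ 0.02664 m/min

r/h = 8/18, so r = (4/9)h
V = (1/3)πr²h = (1/3)π((4/9)h)²h = (16/243)πh³
dV/dh = (16/81)πh²
dh/dt = (dV/dt)/(dV/dh) = -2/((16/81)π·11²) = -81/(968π) m/min
The level is dropping at 81/(968π) ≈ 0.02664 m/min.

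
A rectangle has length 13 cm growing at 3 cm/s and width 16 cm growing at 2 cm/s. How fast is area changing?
74 cm²/s

A = lw
dA/dt = w·dl/dt + l·dw/dt = 16·3 + 13·2 = 74 cm²/s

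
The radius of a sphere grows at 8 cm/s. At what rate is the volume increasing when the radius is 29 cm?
26912π cm³/s

V = (4/3)πr³
dV/dt = dV/dr · dr/dt = 4πr² · 8
At r = 29: dV/dt = 26912π cm³/s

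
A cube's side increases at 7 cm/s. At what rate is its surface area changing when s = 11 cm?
924 cm²/s

A = 6s²
dA/dt = 12s · ds/dt = 12·11·7 = 924 cm²/s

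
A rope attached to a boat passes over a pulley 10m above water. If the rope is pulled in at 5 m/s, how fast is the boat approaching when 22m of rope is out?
55√6/24 ≈ 5.613 m/s

rope² = x² + 10²
x = √(22² - 10²) = 8√6
dx/dt = (rope/x) · d(rope)/dt = (22/(8√6)) · (-5) = -55√6/24 m/s
The boat approaches at 55√6/24 ≈ 5.613 m/s.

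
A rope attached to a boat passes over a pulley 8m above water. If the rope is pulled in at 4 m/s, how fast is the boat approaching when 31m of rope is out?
124√897/897 ≈ 4.14 m/s

rope² = x² + 8²
x = √(31² - 8²) = √897
dx/dt = (rope/x) · d(rope)/dt = (31/√897) · (-4) = -124√897/897 m/s
The boat approaches at 124√897/897 ≈ 4.14 m/s.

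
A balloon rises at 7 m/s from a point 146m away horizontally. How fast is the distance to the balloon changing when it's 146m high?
7√2/2 ≈ 4.95 m/s

z² = 146² + y²
z = √(146² + 146²) = 146√2
dz/dt = y/z · dy/dt = 146/(146√2) · 7 = 7√2/2 ≈ 4.95 m/s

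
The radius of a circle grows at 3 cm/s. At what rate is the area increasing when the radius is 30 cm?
180π cm²/s

A = πr²
dA/dt = 2πr · dr/dt = 2π(30)(3) = 180π cm²/s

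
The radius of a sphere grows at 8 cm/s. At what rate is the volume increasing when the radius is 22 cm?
15488π cm³/s

V = (4/3)πr³
dV/dt = dV/dr · dr/dt = 4πr² · 8
At r = 22: dV/dt = 15488π cm³/s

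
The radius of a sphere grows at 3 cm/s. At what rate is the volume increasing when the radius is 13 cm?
2028π cm³/s

V = (4/3)πr³
dV/dt = dV/dr · dr/dt = 4πr² · 3
At r = 13: dV/dt = 2028π cm³/s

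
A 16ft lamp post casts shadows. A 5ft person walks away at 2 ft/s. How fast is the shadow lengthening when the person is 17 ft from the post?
10/11 ft/s

By similar triangles: 16/(x+s) = 5/s
Solving: s = 5x/11
ds/dt = 5/11 · dx/dt = 5/11 · 2 = 10/11 ft/s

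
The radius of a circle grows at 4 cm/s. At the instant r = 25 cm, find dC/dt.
8π cm/s

C = 2πr
dC/dt = 2π · dr/dt = 2π · 4 = 8π cm/s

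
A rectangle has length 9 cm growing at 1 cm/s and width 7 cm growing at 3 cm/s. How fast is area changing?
34 cm²/s

A = lw
dA/dt = w·dl/dt + l·dw/dt = 7·1 + 9·3 = 34 cm²/s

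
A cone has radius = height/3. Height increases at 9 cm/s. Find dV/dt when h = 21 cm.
441π cm³/s

V = (1/3)π(h/3)²h = πh³/27
dV/dt = πh²/9 · 9
At h = 21: dV/dt = 441π cm³/s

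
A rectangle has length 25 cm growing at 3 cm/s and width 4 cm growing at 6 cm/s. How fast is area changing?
162 cm²/s

A = lw
dA/dt = w·dl/dt + l·dw/dt = 4·3 + 25·6 = 162 cm²/s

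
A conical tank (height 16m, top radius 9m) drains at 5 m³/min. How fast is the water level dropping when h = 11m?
1280/(9801π) ≈ 0.04157 m/min

r/h = 9/16, so r = (9/16)h
V = (1/3)πr²h = (1/3)π((9/16)h)²h = (27/256)πh³
dV/dh = (81/256)πh²
dh/dt = (dV/dt)/(dV/dh) = -5/((81/256)π·11²) = -1280/(9801π) m/min
The level is dropping at 1280/(9801π) ≈ 0.04157 m/min.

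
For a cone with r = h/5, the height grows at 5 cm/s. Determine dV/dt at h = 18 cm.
324π/5 cm³/s

V = (1/3)π(h/5)²h = πh³/75
dV/dt = πh²/25 · 5
At h = 18: dV/dt = 324π/5 cm³/s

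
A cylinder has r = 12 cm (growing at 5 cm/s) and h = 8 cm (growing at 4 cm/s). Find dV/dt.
1536π cm³/s

V = πr²h
dV/dt = 2πrh·dr/dt + πr²·dh/dt
= 2π(12)(8)(5) + π(12)²(4)
= 1536π cm³/s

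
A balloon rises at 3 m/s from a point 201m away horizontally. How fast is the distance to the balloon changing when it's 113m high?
339√53170/53170 ≈ 1.47 m/s

z² = 201² + y²
z = √(201² + 113²) = √53170
dz/dt = y/z · dy/dt = 113/√53170 · 3 = 339√53170/53170 ≈ 1.47 m/s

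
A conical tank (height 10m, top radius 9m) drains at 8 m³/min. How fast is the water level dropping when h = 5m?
32/(81π) ≈ 0.1258 m/min

r/h = 9/10, so r = (9/10)h
V = (1/3)πr²h = (1/3)π((9/10)h)²h = (27/100)πh³
dV/dh = (81/100)πh²
dh/dt = (dV/dt)/(dV/dh) = -8/((81/100)π·5²) = -32/(81π) m/min
The level is dropping at 32/(81π) ≈ 0.1258 m/min.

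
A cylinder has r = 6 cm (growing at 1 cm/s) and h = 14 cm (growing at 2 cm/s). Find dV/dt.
240π cm³/s

V = πr²h
dV/dt = 2πrh·dr/dt + πr²·dh/dt
= 2π(6)(14)(1) + π(6)²(2)
= 240π cm³/s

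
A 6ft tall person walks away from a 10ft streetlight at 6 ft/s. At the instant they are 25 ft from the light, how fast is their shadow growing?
9 ft/s

By similar triangles: 10/(x+s) = 6/s
Solving: s = 6x/4
ds/dt = 6/4 · dx/dt = 3/2 · 6 = 9 ft/s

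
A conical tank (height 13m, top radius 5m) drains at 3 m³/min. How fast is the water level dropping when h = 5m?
507/(625π) ≈ 0.2582 m/min

r/h = 5/13, so r = (5/13)h
V = (1/3)πr²h = (1/3)π((5/13)h)²h = (25/507)πh³
dV/dh = (25/169)πh²
dh/dt = (dV/dt)/(dV/dh) = -3/((25/169)π·5²) = -507/(625π) m/min
The level is dropping at 507/(625π) ≈ 0.2582 m/min.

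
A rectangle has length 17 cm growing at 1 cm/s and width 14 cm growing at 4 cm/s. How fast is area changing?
82 cm²/s

A = lw
dA/dt = w·dl/dt + l·dw/dt = 14·1 + 17·4 = 82 cm²/s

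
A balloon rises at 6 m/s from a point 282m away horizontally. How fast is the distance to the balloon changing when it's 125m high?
750√95149/95149 ≈ 2.431 m/s

z² = 282² + y²
z = √(282² + 125²) = √95149
dz/dt = y/z · dy/dt = 125/√95149 · 6 = 750√95149/95149 ≈ 2.431 m/s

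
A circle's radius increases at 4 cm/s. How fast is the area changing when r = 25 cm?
200π cm²/s

A = πr²
dA/dt = 2πr · dr/dt = 2π(25)(4) = 200π cm²/s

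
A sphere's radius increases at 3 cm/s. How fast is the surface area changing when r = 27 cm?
648π cm²/s

S = 4πr²
dS/dt = dS/dr · dr/dt = 8πr · 3
At r = 27: dS/dt = 648π cm²/s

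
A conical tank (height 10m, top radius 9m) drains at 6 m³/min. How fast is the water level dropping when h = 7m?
200/(1323π) ≈ 0.04812 m/min

r/h = 9/10, so r = (9/10)h
V = (1/3)πr²h = (1/3)π((9/10)h)²h = (27/100)πh³
dV/dh = (81/100)πh²
dh/dt = (dV/dt)/(dV/dh) = -6/((81/100)π·7²) = -200/(1323π) m/min
The level is dropping at 200/(1323π) ≈ 0.04812 m/min.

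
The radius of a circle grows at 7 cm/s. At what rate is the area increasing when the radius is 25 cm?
350π cm²/s

A = πr²
dA/dt = 2πr · dr/dt = 2π(25)(7) = 350π cm²/s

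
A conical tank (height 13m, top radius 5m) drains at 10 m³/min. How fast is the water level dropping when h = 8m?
169/(160π) ≈ 0.3362 m/min

r/h = 5/13, so r = (5/13)h
V = (1/3)πr²h = (1/3)π((5/13)h)²h = (25/507)πh³
dV/dh = (25/169)πh²
dh/dt = (dV/dt)/(dV/dh) = -10/((25/169)π·8²) = -169/(160π) m/min
The level is dropping at 169/(160π) ≈ 0.3362 m/min.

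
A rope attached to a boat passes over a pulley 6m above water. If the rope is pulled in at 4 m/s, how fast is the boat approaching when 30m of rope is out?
5√6/3 ≈ 4.082 m/s

rope² = x² + 6²
x = √(30² - 6²) = 12√6
dx/dt = (rope/x) · d(rope)/dt = (30/(12√6)) · (-4) = -5√6/3 m/s
The boat approaches at 5√6/3 ≈ 4.082 m/s.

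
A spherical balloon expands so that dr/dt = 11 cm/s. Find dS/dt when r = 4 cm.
352π cm²/s

S = 4πr²
dS/dt = dS/dr · dr/dt = 8πr · 11
At r = 4: dS/dt = 352π cm²/s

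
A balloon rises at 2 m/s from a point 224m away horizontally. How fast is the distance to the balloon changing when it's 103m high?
206√60785/60785 ≈ 0.8355 m/s

z² = 224² + y²
z = √(224² + 103²) = √60785
dz/dt = y/z · dy/dt = 103/√60785 · 2 = 206√60785/60785 ≈ 0.8355 m/s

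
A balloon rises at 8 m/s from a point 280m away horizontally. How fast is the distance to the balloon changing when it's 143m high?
1144√98849/98849 ≈ 3.639 m/s

z² = 280² + y²
z = √(280² + 143²) = √98849
dz/dt = y/z · dy/dt = 143/√98849 · 8 = 1144√98849/98849 ≈ 3.639 m/s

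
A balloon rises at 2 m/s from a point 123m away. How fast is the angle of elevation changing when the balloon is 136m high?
0.007316 rad/s

tan(θ) = y/123
sec²(θ) · dθ/dt = (1/123) · dy/dt
dθ/dt = cos²(θ)/123 · 2 = 123/(123² + 136²) · 2
dθ/dt = 0.007316 rad/s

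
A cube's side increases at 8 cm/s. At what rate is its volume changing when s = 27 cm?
17496 cm³/s

V = s³
dV/dt = 3s² · ds/dt = 3·27²·8 = 17496 cm³/s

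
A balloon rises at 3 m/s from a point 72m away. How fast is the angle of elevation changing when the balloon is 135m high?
0.009227 rad/s

tan(θ) = y/72
sec²(θ) · dθ/dt = (1/72) · dy/dt
dθ/dt = cos²(θ)/72 · 3 = 72/(72² + 135²) · 3
dθ/dt = 0.009227 rad/s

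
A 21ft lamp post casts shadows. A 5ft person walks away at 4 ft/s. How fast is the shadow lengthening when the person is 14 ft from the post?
5/4 ft/s

By similar triangles: 21/(x+s) = 5/s
Solving: s = 5x/16
ds/dt = 5/16 · dx/dt = 5/16 · 4 = 5/4 ft/s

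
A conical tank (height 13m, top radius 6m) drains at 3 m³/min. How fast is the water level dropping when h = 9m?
169/(972π) ≈ 0.05534 m/min

r/h = 6/13, so r = (6/13)h
V = (1/3)πr²h = (1/3)π((6/13)h)²h = (12/169)πh³
dV/dh = (36/169)πh²
dh/dt = (dV/dt)/(dV/dh) = -3/((36/169)π·9²) = -169/(972π) m/min
The level is dropping at 169/(972π) ≈ 0.05534 m/min.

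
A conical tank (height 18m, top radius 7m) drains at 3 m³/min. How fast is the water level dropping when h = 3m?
108/(49π) ≈ 0.7016 m/min

r/h = 7/18, so r = (7/18)h
V = (1/3)πr²h = (1/3)π((7/18)h)²h = (49/972)πh³
dV/dh = (49/324)πh²
dh/dt = (dV/dt)/(dV/dh) = -3/((49/324)π·3²) = -108/(49π) m/min
The level is dropping at 108/(49π) ≈ 0.7016 m/min.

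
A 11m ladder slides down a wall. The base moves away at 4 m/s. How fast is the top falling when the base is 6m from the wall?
24√85/85 ≈ 2.603 m/s

x² + y² = 11²
2x·dx/dt + 2y·dy/dt = 0
dy/dt = -x/y · dx/dt = -6/√85 · 4 = -24√85/85 m/s
The top is descending at 24√85/85 ≈ 2.603 m/s.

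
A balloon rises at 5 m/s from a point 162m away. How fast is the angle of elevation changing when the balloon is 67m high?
0.026356 rad/s

tan(θ) = y/162
sec²(θ) · dθ/dt = (1/162) · dy/dt
dθ/dt = cos²(θ)/162 · 5 = 162/(162² + 67²) · 5
dθ/dt = 0.026356 rad/s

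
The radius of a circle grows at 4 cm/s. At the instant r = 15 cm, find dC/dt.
8π cm/s

C = 2πr
dC/dt = 2π · dr/dt = 2π · 4 = 8π cm/s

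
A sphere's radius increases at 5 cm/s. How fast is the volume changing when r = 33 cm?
21780π cm³/s

V = (4/3)πr³
dV/dt = dV/dr · dr/dt = 4πr² · 5
At r = 33: dV/dt = 21780π cm³/s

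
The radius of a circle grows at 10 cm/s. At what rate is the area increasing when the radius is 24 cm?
480π cm²/s

A = πr²
dA/dt = 2πr · dr/dt = 2π(24)(10) = 480π cm²/s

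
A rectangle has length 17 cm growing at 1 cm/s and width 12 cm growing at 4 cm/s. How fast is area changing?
80 cm²/s

A = lw
dA/dt = w·dl/dt + l·dw/dt = 12·1 + 17·4 = 80 cm²/s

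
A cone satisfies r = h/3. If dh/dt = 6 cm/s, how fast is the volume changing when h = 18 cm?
216π cm³/s

V = (1/3)π(h/3)²h = πh³/27
dV/dt = πh²/9 · 6
At h = 18: dV/dt = 216π cm³/s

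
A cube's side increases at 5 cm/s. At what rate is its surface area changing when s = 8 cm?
480 cm²/s

A = 6s²
dA/dt = 12s · ds/dt = 12·8·5 = 480 cm²/s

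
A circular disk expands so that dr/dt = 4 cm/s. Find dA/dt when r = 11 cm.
88π cm²/s

A = πr²
dA/dt = 2πr · dr/dt = 2π(11)(4) = 88π cm²/s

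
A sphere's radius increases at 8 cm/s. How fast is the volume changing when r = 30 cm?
28800π cm³/s

V = (4/3)πr³
dV/dt = dV/dr · dr/dt = 4πr² · 8
At r = 30: dV/dt = 28800π cm³/s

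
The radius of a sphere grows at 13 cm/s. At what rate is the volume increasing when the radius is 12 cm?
7488π cm³/s

V = (4/3)πr³
dV/dt = dV/dr · dr/dt = 4πr² · 13
At r = 12: dV/dt = 7488π cm³/s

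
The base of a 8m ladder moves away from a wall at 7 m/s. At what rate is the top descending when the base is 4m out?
7√3/3 ≈ 4.041 m/s

x² + y² = 8²
2x·dx/dt + 2y·dy/dt = 0
dy/dt = -x/y · dx/dt = -4/(4√3) · 7 = -7√3/3 m/s
The top is descending at 7√3/3 ≈ 4.041 m/s.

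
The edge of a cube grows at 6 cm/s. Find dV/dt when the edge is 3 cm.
162 cm³/s

V = s³
dV/dt = 3s² · ds/dt = 3·3²·6 = 162 cm³/s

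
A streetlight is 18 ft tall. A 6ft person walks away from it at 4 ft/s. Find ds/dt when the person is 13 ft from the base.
2 ft/s

By similar triangles: 18/(x+s) = 6/s
Solving: s = 6x/12
ds/dt = 6/12 · dx/dt = 1/2 · 4 = 2 ft/s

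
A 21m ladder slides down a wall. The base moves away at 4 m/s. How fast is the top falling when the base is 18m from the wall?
24√13/13 ≈ 6.656 m/s

x² + y² = 21²
2x·dx/dt + 2y·dy/dt = 0
dy/dt = -x/y · dx/dt = -18/(3√13) · 4 = -24√13/13 m/s
The top is descending at 24√13/13 ≈ 6.656 m/s.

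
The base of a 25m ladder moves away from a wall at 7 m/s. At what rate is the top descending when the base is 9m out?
63√34/136 ≈ 2.701 m/s

x² + y² = 25²
2x·dx/dt + 2y·dy/dt = 0
dy/dt = -x/y · dx/dt = -9/(4√34) · 7 = -63√34/136 m/s
The top is descending at 63√34/136 ≈ 2.701 m/s.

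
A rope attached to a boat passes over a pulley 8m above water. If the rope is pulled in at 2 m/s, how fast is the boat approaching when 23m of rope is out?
46√465/465 ≈ 2.133 m/s

rope² = x² + 8²
x = √(23² - 8²) = √465
dx/dt = (rope/x) · d(rope)/dt = (23/√465) · (-2) = -46√465/465 m/s
The boat approaches at 46√465/465 ≈ 2.133 m/s.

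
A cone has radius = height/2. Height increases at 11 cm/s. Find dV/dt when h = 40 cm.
4400π cm³/s

V = (1/3)π(h/2)²h = πh³/12
dV/dt = πh²/4 · 11
At h = 40: dV/dt = 4400π cm³/s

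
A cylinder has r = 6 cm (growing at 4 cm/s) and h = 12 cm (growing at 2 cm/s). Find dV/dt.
648π cm³/s

V = πr²h
dV/dt = 2πrh·dr/dt + πr²·dh/dt
= 2π(6)(12)(4) + π(6)²(2)
= 648π cm³/s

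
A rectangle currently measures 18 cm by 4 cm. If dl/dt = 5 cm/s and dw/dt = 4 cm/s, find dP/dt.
18 cm/s

P = 2(l + w)
dP/dt = 2(dl/dt + dw/dt) = 2(5 + 4) = 18 cm/s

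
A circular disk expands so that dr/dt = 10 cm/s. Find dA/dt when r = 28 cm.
560π cm²/s

A = πr²
dA/dt = 2πr · dr/dt = 2π(28)(10) = 560π cm²/s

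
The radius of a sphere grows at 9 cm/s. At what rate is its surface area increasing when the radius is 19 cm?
1368π cm²/s

S = 4πr²
dS/dt = dS/dr · dr/dt = 8πr · 9
At r = 19: dS/dt = 1368π cm²/s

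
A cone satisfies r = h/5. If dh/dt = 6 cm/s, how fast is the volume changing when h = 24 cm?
3456π/25 cm³/s

V = (1/3)π(h/5)²h = πh³/75
dV/dt = πh²/25 · 6
At h = 24: dV/dt = 3456π/25 cm³/s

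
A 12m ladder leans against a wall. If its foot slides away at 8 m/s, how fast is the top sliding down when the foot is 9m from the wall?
24√7/7 ≈ 9.071 m/s

x² + y² = 12²
2x·dx/dt + 2y·dy/dt = 0
dy/dt = -x/y · dx/dt = -9/(3√7) · 8 = -24√7/7 m/s
The top is descending at 24√7/7 ≈ 9.071 m/s.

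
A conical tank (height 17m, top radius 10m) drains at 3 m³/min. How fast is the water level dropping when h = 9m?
289/(2700π) ≈ 0.03407 m/min

r/h = 10/17, so r = (10/17)h
V = (1/3)πr²h = (1/3)π((10/17)h)²h = (100/867)πh³
dV/dh = (100/289)πh²
dh/dt = (dV/dt)/(dV/dh) = -3/((100/289)π·9²) = -289/(2700π) m/min
The level is dropping at 289/(2700π) ≈ 0.03407 m/min.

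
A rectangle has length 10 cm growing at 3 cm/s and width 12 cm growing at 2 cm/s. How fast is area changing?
56 cm²/s

A = lw
dA/dt = w·dl/dt + l·dw/dt = 12·3 + 10·2 = 56 cm²/s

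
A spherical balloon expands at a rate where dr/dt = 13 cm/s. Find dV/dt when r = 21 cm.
22932π cm³/s

V = (4/3)πr³
dV/dt = dV/dr · dr/dt = 4πr² · 13
At r = 21: dV/dt = 22932π cm³/s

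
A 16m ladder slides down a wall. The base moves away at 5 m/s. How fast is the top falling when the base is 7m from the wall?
35√23/69 ≈ 2.433 m/s

x² + y² = 16²
2x·dx/dt + 2y·dy/dt = 0
dy/dt = -x/y · dx/dt = -7/(3√23) · 5 = -35√23/69 m/s
The top is descending at 35√23/69 ≈ 2.433 m/s.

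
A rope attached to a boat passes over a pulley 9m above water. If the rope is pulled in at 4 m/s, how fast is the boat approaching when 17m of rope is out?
17√13/13 ≈ 4.715 m/s

rope² = x² + 9²
x = √(17² - 9²) = 4√13
dx/dt = (rope/x) · d(rope)/dt = (17/(4√13)) · (-4) = -17√13/13 m/s
The boat approaches at 17√13/13 ≈ 4.715 m/s.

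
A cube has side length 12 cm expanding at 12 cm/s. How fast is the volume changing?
5184 cm³/s

V = s³
dV/dt = 3s² · ds/dt = 3·12²·12 = 5184 cm³/s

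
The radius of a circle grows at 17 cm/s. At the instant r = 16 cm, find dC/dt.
34π cm/s

C = 2πr
dC/dt = 2π · dr/dt = 2π · 17 = 34π cm/s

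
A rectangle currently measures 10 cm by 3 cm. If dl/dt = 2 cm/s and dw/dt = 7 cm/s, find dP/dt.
18 cm/s

P = 2(l + w)
dP/dt = 2(dl/dt + dw/dt) = 2(2 + 7) = 18 cm/s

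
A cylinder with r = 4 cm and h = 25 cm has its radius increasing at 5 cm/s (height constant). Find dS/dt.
330π cm²/s

S = 2πrh + 2πr² (lateral + bases)
dS/dt = (2πh + 4πr)·dr/dt = (2π·25 + 4π·4)·5
= 330π cm²/s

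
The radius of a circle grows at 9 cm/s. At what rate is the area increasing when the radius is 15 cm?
270π cm²/s

A = πr²
dA/dt = 2πr · dr/dt = 2π(15)(9) = 270π cm²/s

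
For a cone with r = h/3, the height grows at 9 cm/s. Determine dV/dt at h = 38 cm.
1444π cm³/s

V = (1/3)π(h/3)²h = πh³/27
dV/dt = πh²/9 · 9
At h = 38: dV/dt = 1444π cm³/s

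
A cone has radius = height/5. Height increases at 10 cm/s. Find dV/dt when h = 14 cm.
392π/5 cm³/s

V = (1/3)π(h/5)²h = πh³/75
dV/dt = πh²/25 · 10
At h = 14: dV/dt = 392π/5 cm³/s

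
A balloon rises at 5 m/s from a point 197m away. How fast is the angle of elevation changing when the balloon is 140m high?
0.016864 rad/s

tan(θ) = y/197
sec²(θ) · dθ/dt = (1/197) · dy/dt
dθ/dt = cos²(θ)/197 · 5 = 197/(197² + 140²) · 5
dθ/dt = 0.016864 rad/s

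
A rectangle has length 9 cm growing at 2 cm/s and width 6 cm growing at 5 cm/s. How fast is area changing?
57 cm²/s

A = lw
dA/dt = w·dl/dt + l·dw/dt = 6·2 + 9·5 = 57 cm²/s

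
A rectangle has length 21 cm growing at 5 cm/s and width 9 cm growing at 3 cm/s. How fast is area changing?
108 cm²/s

A = lw
dA/dt = w·dl/dt + l·dw/dt = 9·5 + 21·3 = 108 cm²/s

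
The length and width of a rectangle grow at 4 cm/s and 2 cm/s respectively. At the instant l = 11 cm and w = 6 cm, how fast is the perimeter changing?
12 cm/s

P = 2(l + w)
dP/dt = 2(dl/dt + dw/dt) = 2(4 + 2) = 12 cm/s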